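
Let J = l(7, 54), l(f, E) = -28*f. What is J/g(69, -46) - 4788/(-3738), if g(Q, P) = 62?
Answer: -5188/2759 ≈ -1.8804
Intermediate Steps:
J = -196 (J = -28*7 = -196)
J/g(69, -46) - 4788/(-3738) = -196/62 - 4788/(-3738) = -196*1/62 - 4788*(-1/3738) = -98/31 + 114/89 = -5188/2759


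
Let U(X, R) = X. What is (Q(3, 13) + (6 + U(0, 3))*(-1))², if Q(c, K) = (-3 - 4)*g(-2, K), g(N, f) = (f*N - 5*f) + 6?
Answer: 346921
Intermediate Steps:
g(N, f) = 6 - 5*f + N*f (g(N, f) = (N*f - 5*f) + 6 = (-5*f + N*f) + 6 = 6 - 5*f + N*f)
Q(c, K) = -42 + 49*K (Q(c, K) = (-3 - 4)*(6 - 5*K - 2*K) = -7*(6 - 7*K) = -42 + 49*K)
(Q(3, 13) + (6 + U(0, 3))*(-1))² = ((-42 + 49*13) + (6 + 0)*(-1))² = ((-42 + 637) + 6*(-1))² = (595 - 6)² = 589² = 346921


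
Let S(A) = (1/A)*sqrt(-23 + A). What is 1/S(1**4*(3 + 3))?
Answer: -6*I*sqrt(17)/17 ≈ -1.4552*I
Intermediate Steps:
S(A) = sqrt(-23 + A)/A
1/S(1**4*(3 + 3)) = 1/(sqrt(-23 + 1**4*(3 + 3))/((1**4*(3 + 3)))) = 1/(sqrt(-23 + 1*6)/((1*6))) = 1/(sqrt(-23 + 6)/6) = 1/(sqrt(-17)/6) = 1/((I*sqrt(17))/6) = 1/(I*sqrt(17)/6) = -6*I*sqrt(17)/17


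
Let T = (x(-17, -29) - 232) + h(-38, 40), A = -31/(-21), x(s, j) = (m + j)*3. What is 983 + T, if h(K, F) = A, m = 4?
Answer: 14227/21 ≈ 677.48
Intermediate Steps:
x(s, j) = 12 + 3*j (x(s, j) = (4 + j)*3 = 12 + 3*j)
A = 31/21 (A = -31*(-1/21) = 31/21 ≈ 1.4762)
h(K, F) = 31/21
T = -6416/21 (T = ((12 + 3*(-29)) - 232) + 31/21 = ((12 - 87) - 232) + 31/21 = (-75 - 232) + 31/21 = -307 + 31/21 = -6416/21 ≈ -305.52)
983 + T = 983 - 6416/21 = 14227/21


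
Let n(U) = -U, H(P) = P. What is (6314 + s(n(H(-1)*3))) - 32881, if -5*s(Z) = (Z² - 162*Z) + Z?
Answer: -132361/5 ≈ -26472.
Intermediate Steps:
s(Z) = -Z²/5 + 161*Z/5 (s(Z) = -((Z² - 162*Z) + Z)/5 = -(Z² - 161*Z)/5 = -Z²/5 + 161*Z/5)
(6314 + s(n(H(-1)*3))) - 32881 = (6314 + (-(-1)*3)*(161 - (-1)*(-1*3))/5) - 32881 = (6314 + (-1*(-3))*(161 - (-1)*(-3))/5) - 32881 = (6314 + (⅕)*3*(161 - 1*3)) - 32881 = (6314 + (⅕)*3*(161 - 3)) - 32881 = (6314 + (⅕)*3*158) - 32881 = (6314 + 474/5) - 32881 = 32044/5 - 32881 = -132361/5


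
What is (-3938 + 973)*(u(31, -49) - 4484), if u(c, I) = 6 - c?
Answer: 13369185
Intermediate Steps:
(-3938 + 973)*(u(31, -49) - 4484) = (-3938 + 973)*((6 - 1*31) - 4484) = -2965*((6 - 31) - 4484) = -2965*(-25 - 4484) = -2965*(-4509) = 13369185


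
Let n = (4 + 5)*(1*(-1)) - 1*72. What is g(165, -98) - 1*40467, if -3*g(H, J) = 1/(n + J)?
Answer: -21730778/537 ≈ -40467.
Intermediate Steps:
n = -81 (n = 9*(-1) - 72 = -9 - 72 = -81)
g(H, J) = -1/(3*(-81 + J))
g(165, -98) - 1*40467 = -1/(-243 + 3*(-98)) - 1*40467 = -1/(-243 - 294) - 40467 = -1/(-537) - 40467 = -1*(-1/537) - 40467 = 1/537 - 40467 = -21730778/537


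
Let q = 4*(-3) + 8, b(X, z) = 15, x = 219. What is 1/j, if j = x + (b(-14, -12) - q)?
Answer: 1/238 ≈ 0.0042017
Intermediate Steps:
q = -4 (q = -12 + 8 = -4)
j = 238 (j = 219 + (15 - 1*(-4)) = 219 + (15 + 4) = 219 + 19 = 238)
1/j = 1/238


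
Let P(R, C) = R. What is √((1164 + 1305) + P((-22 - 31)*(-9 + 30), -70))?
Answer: 2*√339 ≈ 36.824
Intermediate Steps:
√((1164 + 1305) + P((-22 - 31)*(-9 + 30), -70)) = √((1164 + 1305) + (-22 - 31)*(-9 + 30)) = √(2469 - 53*21) = √(2469 - 1113) = √1356 = 2*√339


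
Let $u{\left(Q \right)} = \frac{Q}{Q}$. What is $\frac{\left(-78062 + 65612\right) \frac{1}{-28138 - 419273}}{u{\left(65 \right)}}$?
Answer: $\frac{4150}{149137} \approx 0.027827$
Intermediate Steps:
$u{\left(Q \right)} = 1$
$\frac{\left(-78062 + 65612\right) \frac{1}{-28138 - 419273}}{u{\left(65 \right)}} = \frac{\left(-78062 + 65612\right) \frac{1}{-28138 - 419273}}{1} = - \frac{12450}{-447411} \cdot 1 = \left(-12450\right) \left(- \frac{1}{447411}\right) 1 = \frac{4150}{149137} \cdot 1 = \frac{4150}{149137}$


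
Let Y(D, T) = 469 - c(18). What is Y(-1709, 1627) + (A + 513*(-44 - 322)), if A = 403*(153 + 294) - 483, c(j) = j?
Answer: -7649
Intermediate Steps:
A = 179658 (A = 403*447 - 483 = 180141 - 483 = 179658)
Y(D, T) = 451 (Y(D, T) = 469 - 1*18 = 469 - 18 = 451)
Y(-1709, 1627) + (A + 513*(-44 - 322)) = 451 + (179658 + 513*(-44 - 322)) = 451 + (179658 + 513*(-366)) = 451 + (179658 - 187758) = 451 - 8100 = -7649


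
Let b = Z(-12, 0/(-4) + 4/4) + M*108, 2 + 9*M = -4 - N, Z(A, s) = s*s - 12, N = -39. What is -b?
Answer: -385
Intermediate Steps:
Z(A, s) = -12 + s² (Z(A, s) = s² - 12 = -12 + s²)
M = 11/3 (M = -2/9 + (-4 - 1*(-39))/9 = -2/9 + (-4 + 39)/9 = -2/9 + (⅑)*35 = -2/9 + 35/9 = 11/3 ≈ 3.6667)
b = 385 (b = (-12 + (0/(-4) + 4/4)²) + (11/3)*108 = (-12 + (0*(-¼) + 4*(¼))²) + 396 = (-12 + (0 + 1)²) + 396 = (-12 + 1²) + 396 = (-12 + 1) + 396 = -11 + 396 = 385)
-b = -1*385 = -385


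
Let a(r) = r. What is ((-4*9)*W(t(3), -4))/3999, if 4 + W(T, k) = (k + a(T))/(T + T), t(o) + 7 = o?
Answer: 36/1333 ≈ 0.027007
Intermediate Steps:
t(o) = -7 + o
W(T, k) = -4 + (T + k)/(2*T) (W(T, k) = -4 + (k + T)/(T + T) = -4 + (T + k)/((2*T)) = -4 + (T + k)*(1/(2*T)) = -4 + (T + k)/(2*T))
((-4*9)*W(t(3), -4))/3999 = ((-4*9)*((-4 - 7*(-7 + 3))/(2*(-7 + 3))))/3999 = -18*(-4 - 7*(-4))/(-4)*(1/3999) = -18*(-1)*(-4 + 28)/4*(1/3999) = -18*(-1)*24/4*(1/3999) = -36*(-3)*(1/3999) = 108*(1/3999) = 36/1333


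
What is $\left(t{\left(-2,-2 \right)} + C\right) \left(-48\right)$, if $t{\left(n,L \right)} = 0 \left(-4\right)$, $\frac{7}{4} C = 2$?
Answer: $- \frac{384}{7} \approx -54.857$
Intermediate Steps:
$C = \frac{8}{7}$ ($C = \frac{4}{7} \cdot 2 = \frac{8}{7} \approx 1.1429$)
$t{\left(n,L \right)} = 0$
$\left(t{\left(-2,-2 \right)} + C\right) \left(-48\right) = \left(0 + \frac{8}{7}\right) \left(-48\right) = \frac{8}{7} \left(-48\right) = - \frac{384}{7}$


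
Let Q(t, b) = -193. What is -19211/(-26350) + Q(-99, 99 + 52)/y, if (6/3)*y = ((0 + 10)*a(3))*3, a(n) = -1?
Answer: 1074743/79050 ≈ 13.596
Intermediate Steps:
y = -15 (y = (((0 + 10)*(-1))*3)/2 = ((10*(-1))*3)/2 = (-10*3)/2 = (1/2)*(-30) = -15)
-19211/(-26350) + Q(-99, 99 + 52)/y = -19211/(-26350) - 193/(-15) = -19211*(-1/26350) - 193*(-1/15) = 19211/26350 + 193/15 = 1074743/79050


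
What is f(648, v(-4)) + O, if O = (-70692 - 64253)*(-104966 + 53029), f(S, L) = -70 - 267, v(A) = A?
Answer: 7008638128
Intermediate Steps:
f(S, L) = -337
O = 7008638465 (O = -134945*(-51937) = 7008638465)
f(648, v(-4)) + O = -337 + 7008638465 = 7008638128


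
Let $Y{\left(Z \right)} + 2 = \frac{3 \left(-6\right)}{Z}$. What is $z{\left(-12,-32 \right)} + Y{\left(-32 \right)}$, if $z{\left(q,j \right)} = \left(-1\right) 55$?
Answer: $- \frac{903}{16} \approx -56.438$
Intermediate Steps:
$Y{\left(Z \right)} = -2 - \frac{18}{Z}$ ($Y{\left(Z \right)} = -2 + \frac{3 \left(-6\right)}{Z} = -2 - \frac{18}{Z}$)
$z{\left(q,j \right)} = -55$
$z{\left(-12,-32 \right)} + Y{\left(-32 \right)} = -55 - \left(2 + \frac{18}{-32}\right) = -55 - \frac{23}{16} = - \frac{903}{16}$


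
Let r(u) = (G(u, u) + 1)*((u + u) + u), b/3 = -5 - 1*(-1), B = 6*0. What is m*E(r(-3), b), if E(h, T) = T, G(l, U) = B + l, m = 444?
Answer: -5328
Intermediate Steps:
B = 0
G(l, U) = l (G(l, U) = 0 + l = l)
b = -12 (b = 3*(-5 - 1*(-1)) = 3*(-5 + 1) = 3*(-4) = -12)
r(u) = 3*u*(1 + u) (r(u) = (u + 1)*((u + u) + u) = (1 + u)*(2*u + u) = (1 + u)*(3*u) = 3*u*(1 + u))
m*E(r(-3), b) = 444*(-12) = -5328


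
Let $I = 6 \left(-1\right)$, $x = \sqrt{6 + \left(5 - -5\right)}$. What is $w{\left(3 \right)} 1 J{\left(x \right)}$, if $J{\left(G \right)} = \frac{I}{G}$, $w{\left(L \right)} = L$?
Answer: $- \frac{9}{2} \approx -4.5$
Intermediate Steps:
$x = 4$ ($x = \sqrt{6 + \left(5 + 5\right)} = \sqrt{6 + 10} = \sqrt{16} = 4$)
$I = -6$
$J{\left(G \right)} = - \frac{6}{G}$
$w{\left(3 \right)} 1 J{\left(x \right)} = 3 \cdot 1 \left(- \frac{6}{4}\right) = 3 \left(\left(-6\right) \frac{1}{4}\right) = 3 \left(- \frac{3}{2}\right) = - \frac{9}{2}$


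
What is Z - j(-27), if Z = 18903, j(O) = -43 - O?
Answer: 18919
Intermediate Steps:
Z - j(-27) = 18903 - (-43 - 1*(-27)) = 18903 - (-43 + 27) = 18903 - 1*(-16) = 18903 + 16 = 18919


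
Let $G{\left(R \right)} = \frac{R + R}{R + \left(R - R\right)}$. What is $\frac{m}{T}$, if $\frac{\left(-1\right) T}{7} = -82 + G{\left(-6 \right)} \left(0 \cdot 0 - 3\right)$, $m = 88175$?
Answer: $\frac{88175}{616} \approx 143.14$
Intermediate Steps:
$G{\left(R \right)} = 2$ ($G{\left(R \right)} = \frac{2 R}{R + 0} = \frac{2 R}{R} = 2$)
$T = 616$ ($T = - 7 \left(-82 + 2 \left(0 \cdot 0 - 3\right)\right) = - 7 \left(-82 + 2 \left(0 - 3\right)\right) = - 7 \left(-82 + 2 \left(-3\right)\right) = - 7 \left(-82 - 6\right) = \left(-7\right) \left(-88\right) = 616$)
$\frac{m}{T} = \frac{88175}{616}$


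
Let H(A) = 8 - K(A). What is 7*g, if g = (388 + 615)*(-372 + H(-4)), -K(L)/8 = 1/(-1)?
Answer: -2611812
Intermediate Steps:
K(L) = 8 (K(L) = -8/(-1) = -8*(-1) = 8)
H(A) = 0 (H(A) = 8 - 1*8 = 8 - 8 = 0)
g = -373116 (g = (388 + 615)*(-372 + 0) = 1003*(-372) = -373116)
7*g = 7*(-373116) = -2611812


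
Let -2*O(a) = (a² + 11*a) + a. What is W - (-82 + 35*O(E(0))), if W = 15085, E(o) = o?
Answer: 15167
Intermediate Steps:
O(a) = -6*a - a²/2 (O(a) = -((a² + 11*a) + a)/2 = -(a² + 12*a)/2 = -6*a - a²/2)
W - (-82 + 35*O(E(0))) = 15085 - (-82 + 35*(-½*0*(12 + 0))) = 15085 - (-82 + 35*(-½*0*12)) = 15085 - (-82 + 35*0) = 15085 - (-82 + 0) = 15085 - 1*(-82) = 15085 + 82 = 15167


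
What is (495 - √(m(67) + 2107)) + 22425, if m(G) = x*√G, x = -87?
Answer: 22920 - √(2107 - 87*√67) ≈ 22883.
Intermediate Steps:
m(G) = -87*√G
(495 - √(m(67) + 2107)) + 22425 = (495 - √(-87*√67 + 2107)) + 22425 = (495 - √(2107 - 87*√67)) + 22425 = 22920 - √(2107 - 87*√67)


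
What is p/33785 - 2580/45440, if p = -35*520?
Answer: -9141733/15351904 ≈ -0.59548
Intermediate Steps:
p = -18200
p/33785 - 2580/45440 = -18200/33785 - 2580/45440 = -18200*1/33785 - 2580*1/45440 = -3640/6757 - 129/2272 = -9141733/15351904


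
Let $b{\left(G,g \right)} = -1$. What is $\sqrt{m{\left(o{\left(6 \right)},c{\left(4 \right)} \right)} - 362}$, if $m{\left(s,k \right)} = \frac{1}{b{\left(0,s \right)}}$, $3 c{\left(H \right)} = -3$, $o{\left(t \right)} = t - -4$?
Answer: $11 i \sqrt{3} \approx 19.053 i$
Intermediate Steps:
$o{\left(t \right)} = 4 + t$ ($o{\left(t \right)} = t + 4 = 4 + t$)
$c{\left(H \right)} = -1$ ($c{\left(H \right)} = \frac{1}{3} \left(-3\right) = -1$)
$m{\left(s,k \right)} = -1$ ($m{\left(s,k \right)} = \frac{1}{-1} = -1$)
$\sqrt{m{\left(o{\left(6 \right)},c{\left(4 \right)} \right)} - 362} = \sqrt{-1 - 362} = \sqrt{-363} = 11 i \sqrt{3}$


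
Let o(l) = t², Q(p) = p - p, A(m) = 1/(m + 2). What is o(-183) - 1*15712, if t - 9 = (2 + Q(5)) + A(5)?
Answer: -763804/49 ≈ -15588.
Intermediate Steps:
A(m) = 1/(2 + m)
Q(p) = 0
t = 78/7 (t = 9 + ((2 + 0) + 1/(2 + 5)) = 9 + (2 + 1/7) = 9 + (2 + ⅐) = 9 + 15/7 = 78/7 ≈ 11.143)
o(l) = 6084/49 (o(l) = (78/7)² = 6084/49)
o(-183) - 1*15712 = 6084/49 - 1*15712 = 6084/49 - 15712 = -763804/49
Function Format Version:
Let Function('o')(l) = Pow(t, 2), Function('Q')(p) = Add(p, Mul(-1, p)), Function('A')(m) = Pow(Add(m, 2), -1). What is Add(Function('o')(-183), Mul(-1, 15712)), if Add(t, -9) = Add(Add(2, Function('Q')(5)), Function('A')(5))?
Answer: Rational(-763804, 49) ≈ -15588.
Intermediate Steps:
Function('A')(m) = Pow(Add(2, m), -1)
Function('Q')(p) = 0
t = Rational(78, 7) (t = Add(9, Add(Add(2, 0), Pow(Add(2, 5), -1))) = Add(9, Add(2, Pow(7, -1))) = Add(9, Add(2, Rational(1, 7))) = Add(9, Rational(15, 7)) = Rational(78, 7) ≈ 11.143)
Function('o')(l) = Rational(6084, 49) (Function('o')(l) = Pow(Rational(78, 7), 2) = Rational(6084, 49))
Add(Function('o')(-183), Mul(-1, 15712)) = Add(Rational(6084, 49), Mul(-1, 15712)) = Add(Rational(6084, 49), -15712) = Rational(-763804, 49)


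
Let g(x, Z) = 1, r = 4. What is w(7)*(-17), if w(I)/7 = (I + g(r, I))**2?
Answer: -7616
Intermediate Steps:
w(I) = 7*(1 + I)**2 (w(I) = 7*(I + 1)**2 = 7*(1 + I)**2)
w(7)*(-17) = (7*(1 + 7)**2)*(-17) = (7*8**2)*(-17) = (7*64)*(-17) = 448*(-17) = -7616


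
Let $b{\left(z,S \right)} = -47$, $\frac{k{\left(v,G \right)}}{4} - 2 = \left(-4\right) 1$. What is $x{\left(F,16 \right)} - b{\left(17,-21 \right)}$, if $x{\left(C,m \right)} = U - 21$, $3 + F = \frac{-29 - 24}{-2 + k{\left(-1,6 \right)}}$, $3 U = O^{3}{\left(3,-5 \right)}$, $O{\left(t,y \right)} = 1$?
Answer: $\frac{79}{3} \approx 26.333$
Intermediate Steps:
$U = \frac{1}{3}$ ($U = \frac{1^{3}}{3} = \frac{1}{3} \cdot 1 = \frac{1}{3} \approx 0.33333$)
$k{\left(v,G \right)} = -8$ ($k{\left(v,G \right)} = 8 + 4 \left(\left(-4\right) 1\right) = 8 + 4 \left(-4\right) = 8 - 16 = -8$)
$F = \frac{23}{10}$ ($F = -3 + \frac{-29 - 24}{-2 - 8} = -3 - \frac{53}{-10} = -3 - - \frac{53}{10} = -3 + \frac{53}{10} = \frac{23}{10} \approx 2.3$)
$x{\left(C,m \right)} = - \frac{62}{3}$ ($x{\left(C,m \right)} = \frac{1}{3} - 21 = - \frac{62}{3}$)
$x{\left(F,16 \right)} - b{\left(17,-21 \right)} = - \frac{62}{3} - -47 = - \frac{62}{3} + 47 = \frac{79}{3}$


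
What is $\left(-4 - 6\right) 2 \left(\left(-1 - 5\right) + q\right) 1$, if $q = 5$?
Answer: $20$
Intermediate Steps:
$\left(-4 - 6\right) 2 \left(\left(-1 - 5\right) + q\right) 1 = \left(-4 - 6\right) 2 \left(\left(-1 - 5\right) + 5\right) 1 = \left(-10\right) 2 \left(-6 + 5\right) 1 = - 20 \left(\left(-1\right) 1\right) = \left(-20\right) \left(-1\right) = 20$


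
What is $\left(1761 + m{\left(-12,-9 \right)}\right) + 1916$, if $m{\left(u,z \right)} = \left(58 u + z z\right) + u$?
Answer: $3050$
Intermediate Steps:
$m{\left(u,z \right)} = z^{2} + 59 u$ ($m{\left(u,z \right)} = \left(58 u + z^{2}\right) + u = \left(z^{2} + 58 u\right) + u = z^{2} + 59 u$)
$\left(1761 + m{\left(-12,-9 \right)}\right) + 1916 = \left(1761 + \left(\left(-9\right)^{2} + 59 \left(-12\right)\right)\right) + 1916 = \left(1761 + \left(81 - 708\right)\right) + 1916 = \left(1761 - 627\right) + 1916 = 1134 + 1916 = 3050$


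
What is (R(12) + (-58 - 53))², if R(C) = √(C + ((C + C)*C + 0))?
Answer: 12621 - 2220*√3 ≈ 8775.8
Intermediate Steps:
R(C) = √(C + 2*C²) (R(C) = √(C + ((2*C)*C + 0)) = √(C + (2*C² + 0)) = √(C + 2*C²))
(R(12) + (-58 - 53))² = (√(12*(1 + 2*12)) + (-58 - 53))² = (√(12*(1 + 24)) - 111)² = (√(12*25) - 111)² = (√300 - 111)² = (10*√3 - 111)² = (-111 + 10*√3)²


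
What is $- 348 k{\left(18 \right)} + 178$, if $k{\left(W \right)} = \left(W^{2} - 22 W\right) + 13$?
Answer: $20710$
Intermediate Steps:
$k{\left(W \right)} = 13 + W^{2} - 22 W$
$- 348 k{\left(18 \right)} + 178 = - 348 \left(13 + 18^{2} - 396\right) + 178 = - 348 \left(13 + 324 - 396\right) + 178 = \left(-348\right) \left(-59\right) + 178 = 20532 + 178 = 20710$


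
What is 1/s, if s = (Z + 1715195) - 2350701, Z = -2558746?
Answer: -1/3194252 ≈ -3.1306e-7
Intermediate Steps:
s = -3194252 (s = (-2558746 + 1715195) - 2350701 = -843551 - 2350701 = -3194252)
1/s = 1/(-3194252) = -1/3194252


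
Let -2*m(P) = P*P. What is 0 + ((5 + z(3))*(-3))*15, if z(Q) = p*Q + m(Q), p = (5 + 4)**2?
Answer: -21915/2 ≈ -10958.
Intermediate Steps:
p = 81 (p = 9**2 = 81)
m(P) = -P**2/2 (m(P) = -P*P/2 = -P**2/2)
z(Q) = 81*Q - Q**2/2
0 + ((5 + z(3))*(-3))*15 = 0 + ((5 + (1/2)*3*(162 - 1*3))*(-3))*15 = 0 + ((5 + (1/2)*3*(162 - 3))*(-3))*15 = 0 + ((5 + (1/2)*3*159)*(-3))*15 = 0 + ((5 + 477/2)*(-3))*15 = 0 + ((487/2)*(-3))*15 = 0 - 1461/2*15 = 0 - 21915/2 = -21915/2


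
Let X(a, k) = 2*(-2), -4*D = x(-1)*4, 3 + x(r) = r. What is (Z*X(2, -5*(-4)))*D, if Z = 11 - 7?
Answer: -64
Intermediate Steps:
x(r) = -3 + r
D = 4 (D = -(-3 - 1)*4/4 = -(-1)*4 = -¼*(-16) = 4)
X(a, k) = -4
Z = 4
(Z*X(2, -5*(-4)))*D = (4*(-4))*4 = -16*4 = -64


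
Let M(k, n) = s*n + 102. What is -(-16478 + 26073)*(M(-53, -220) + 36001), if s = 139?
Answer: -52993185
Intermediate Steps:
M(k, n) = 102 + 139*n (M(k, n) = 139*n + 102 = 102 + 139*n)
-(-16478 + 26073)*(M(-53, -220) + 36001) = -(-16478 + 26073)*((102 + 139*(-220)) + 36001) = -9595*((102 - 30580) + 36001) = -9595*(-30478 + 36001) = -9595*5523 = -1*52993185 = -52993185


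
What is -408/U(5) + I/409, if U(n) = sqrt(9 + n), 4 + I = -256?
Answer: -260/409 - 204*sqrt(14)/7 ≈ -109.68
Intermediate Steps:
I = -260 (I = -4 - 256 = -260)
-408/U(5) + I/409 = -408/sqrt(9 + 5) - 260/409 = -408*sqrt(14)/14 - 260*1/409 = -204*sqrt(14)/7 - 260/409 = -260/409 - 204*sqrt(14)/7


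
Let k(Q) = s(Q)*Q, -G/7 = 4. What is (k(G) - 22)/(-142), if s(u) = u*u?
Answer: 10987/71 ≈ 154.75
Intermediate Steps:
G = -28 (G = -7*4 = -28)
s(u) = u²
k(Q) = Q³ (k(Q) = Q²*Q = Q³)
(k(G) - 22)/(-142) = ((-28)³ - 22)/(-142) = -(-21952 - 22)/142 = -1/142*(-21974) = 10987/71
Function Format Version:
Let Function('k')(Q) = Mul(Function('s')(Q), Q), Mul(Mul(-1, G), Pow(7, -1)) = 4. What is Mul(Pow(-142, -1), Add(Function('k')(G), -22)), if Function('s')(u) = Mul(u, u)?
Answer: Rational(10987, 71) ≈ 154.75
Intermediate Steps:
G = -28 (G = Mul(-7, 4) = -28)
Function('s')(u) = Pow(u, 2)
Function('k')(Q) = Pow(Q, 3) (Function('k')(Q) = Mul(Pow(Q, 2), Q) = Pow(Q, 3))
Mul(Pow(-142, -1), Add(Function('k')(G), -22)) = Mul(Pow(-142, -1), Add(Pow(-28, 3), -22)) = Mul(Rational(-1, 142), Add(-21952, -22)) = Mul(Rational(-1, 142), -21974) = Rational(10987, 71)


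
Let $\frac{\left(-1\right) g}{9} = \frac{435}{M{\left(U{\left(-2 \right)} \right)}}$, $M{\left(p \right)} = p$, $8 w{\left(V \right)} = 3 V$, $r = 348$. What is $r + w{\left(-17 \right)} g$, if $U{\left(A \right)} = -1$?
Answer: $- \frac{196881}{8} \approx -24610.0$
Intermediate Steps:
$w{\left(V \right)} = \frac{3 V}{8}$
$g = 3915$ ($g = - 9 \frac{435}{-1} = - 9 \cdot 435 \left(-1\right) = \left(-9\right) \left(-435\right) = 3915$)
$r + w{\left(-17 \right)} g = 348 + \frac{3}{8} \left(-17\right) 3915 = 348 - \frac{199665}{8} = - \frac{196881}{8}$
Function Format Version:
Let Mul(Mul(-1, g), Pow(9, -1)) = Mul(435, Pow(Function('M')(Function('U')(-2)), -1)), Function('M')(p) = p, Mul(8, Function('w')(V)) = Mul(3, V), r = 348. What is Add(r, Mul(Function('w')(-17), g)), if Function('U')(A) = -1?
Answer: Rational(-196881, 8) ≈ -24610.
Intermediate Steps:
Function('w')(V) = Mul(Rational(3, 8), V) (Function('w')(V) = Mul(Rational(1, 8), Mul(3, V)) = Mul(Rational(3, 8), V))
g = 3915 (g = Mul(-9, Mul(435, Pow(-1, -1))) = Mul(-9, Mul(435, -1)) = Mul(-9, -435) = 3915)
Add(r, Mul(Function('w')(-17), g)) = Add(348, Mul(Mul(Rational(3, 8), -17), 3915)) = Add(348, Mul(Rational(-51, 8), 3915)) = Add(348, Rational(-199665, 8)) = Rational(-196881, 8)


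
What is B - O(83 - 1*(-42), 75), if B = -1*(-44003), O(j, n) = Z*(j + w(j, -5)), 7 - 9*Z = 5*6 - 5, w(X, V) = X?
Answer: 44503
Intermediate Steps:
Z = -2 (Z = 7/9 - (5*6 - 5)/9 = 7/9 - (30 - 5)/9 = 7/9 - 1/9*25 = 7/9 - 25/9 = -2)
O(j, n) = -4*j (O(j, n) = -2*(j + j) = -4*j)
B = 44003
B - O(83 - 1*(-42), 75) = 44003 - (-4)*(83 - 1*(-42)) = 44003 - (-4)*(83 + 42) = 44003 - (-4)*125 = 44003 - 1*(-500) = 44003 + 500 = 44503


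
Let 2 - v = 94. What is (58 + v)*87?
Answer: -2958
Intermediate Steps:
v = -92 (v = 2 - 1*94 = 2 - 94 = -92)
(58 + v)*87 = (58 - 92)*87 = -34*87 = -2958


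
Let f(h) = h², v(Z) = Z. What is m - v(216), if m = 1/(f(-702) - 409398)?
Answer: -18015695/83406 ≈ -216.00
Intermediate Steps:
m = 1/83406 (m = 1/((-702)² - 409398) = 1/(492804 - 409398) = 1/83406 ≈ 1.1990e-5)
m - v(216) = 1/83406 - 1*216 = 1/83406 - 216 = -18015695/83406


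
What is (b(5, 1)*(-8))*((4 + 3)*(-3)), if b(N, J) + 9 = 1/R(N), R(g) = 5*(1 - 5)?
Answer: -7602/5 ≈ -1520.4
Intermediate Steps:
R(g) = -20 (R(g) = 5*(-4) = -20)
b(N, J) = -181/20 (b(N, J) = -9 + 1/(-20) = -9 - 1/20 = -181/20)
(b(5, 1)*(-8))*((4 + 3)*(-3)) = (-181/20*(-8))*((4 + 3)*(-3)) = 362*(7*(-3))/5 = (362/5)*(-21) = -7602/5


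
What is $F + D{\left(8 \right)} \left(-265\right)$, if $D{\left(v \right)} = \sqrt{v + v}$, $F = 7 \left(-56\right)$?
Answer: $-1452$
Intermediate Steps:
$F = -392$
$D{\left(v \right)} = \sqrt{2} \sqrt{v}$ ($D{\left(v \right)} = \sqrt{2 v} = \sqrt{2} \sqrt{v}$)
$F + D{\left(8 \right)} \left(-265\right) = -392 + \sqrt{2} \sqrt{8} \left(-265\right) = -392 + \sqrt{2} \cdot 2 \sqrt{2} \left(-265\right) = -392 + 4 \left(-265\right) = -392 - 1060 = -1452$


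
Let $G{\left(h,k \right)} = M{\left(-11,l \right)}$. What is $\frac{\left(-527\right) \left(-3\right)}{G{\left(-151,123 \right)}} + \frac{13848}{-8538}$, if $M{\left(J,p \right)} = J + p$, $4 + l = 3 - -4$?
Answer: $- \frac{2268227}{11384} \approx -199.25$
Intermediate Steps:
$l = 3$ ($l = -4 + \left(3 - -4\right) = -4 + \left(3 + 4\right) = -4 + 7 = 3$)
$G{\left(h,k \right)} = -8$ ($G{\left(h,k \right)} = -11 + 3 = -8$)
$\frac{\left(-527\right) \left(-3\right)}{G{\left(-151,123 \right)}} + \frac{13848}{-8538} = \frac{\left(-527\right) \left(-3\right)}{-8} + \frac{13848}{-8538} = 1581 \left(- \frac{1}{8}\right) + 13848 \left(- \frac{1}{8538}\right) = - \frac{1581}{8} - \frac{2308}{1423} = - \frac{2268227}{11384}$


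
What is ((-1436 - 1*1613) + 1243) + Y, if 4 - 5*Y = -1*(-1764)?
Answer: -2158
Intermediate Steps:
Y = -352 (Y = ⅘ - (-1)*(-1764)/5 = ⅘ - ⅕*1764 = ⅘ - 1764/5 = -352)
((-1436 - 1*1613) + 1243) + Y = ((-1436 - 1*1613) + 1243) - 352 = ((-1436 - 1613) + 1243) - 352 = (-3049 + 1243) - 352 = -1806 - 352 = -2158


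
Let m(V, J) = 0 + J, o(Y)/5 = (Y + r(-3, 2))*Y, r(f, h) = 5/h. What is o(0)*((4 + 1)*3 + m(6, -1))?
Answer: 0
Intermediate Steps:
o(Y) = 5*Y*(5/2 + Y) (o(Y) = 5*((Y + 5/2)*Y) = 5*((5/2 + Y)*Y) = 5*(Y*(5/2 + Y)) = 5*Y*(5/2 + Y))
m(V, J) = J
o(0)*((4 + 1)*3 + m(6, -1)) = ((5/2)*0*(5 + 2*0))*((4 + 1)*3 - 1) = ((5/2)*0*(5 + 0))*(5*3 - 1) = ((5/2)*0*5)*(15 - 1) = 0*14 = 0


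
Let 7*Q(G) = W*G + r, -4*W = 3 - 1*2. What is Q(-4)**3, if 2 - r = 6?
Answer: -27/343 ≈ -0.078717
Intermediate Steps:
r = -4 (r = 2 - 1*6 = 2 - 6 = -4)
W = -1/4 (W = -(3 - 1*2)/4 = -(3 - 2)/4 = -1/4*1 = -1/4 ≈ -0.25000)
Q(G) = -4/7 - G/28 (Q(G) = (-G/4 - 4)/7 = (-4 - G/4)/7 = -4/7 - G/28)
Q(-4)**3 = (-4/7 - 1/28*(-4))**3 = (-4/7 + 1/7)**3 = (-3/7)**3 = -27/343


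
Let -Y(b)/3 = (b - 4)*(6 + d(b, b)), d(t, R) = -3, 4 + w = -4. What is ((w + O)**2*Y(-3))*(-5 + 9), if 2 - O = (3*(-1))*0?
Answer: 9072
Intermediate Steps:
w = -8 (w = -4 - 4 = -8)
Y(b) = 36 - 9*b (Y(b) = -3*(b - 4)*(6 - 3) = -3*(-4 + b)*3 = -3*(-12 + 3*b) = 36 - 9*b)
O = 2 (O = 2 - 3*(-1)*0 = 2 - (-3)*0 = 2 - 1*0 = 2 + 0 = 2)
((w + O)**2*Y(-3))*(-5 + 9) = ((-8 + 2)**2*(36 - 9*(-3)))*(-5 + 9) = ((-6)**2*(36 + 27))*4 = (36*63)*4 = 2268*4 = 9072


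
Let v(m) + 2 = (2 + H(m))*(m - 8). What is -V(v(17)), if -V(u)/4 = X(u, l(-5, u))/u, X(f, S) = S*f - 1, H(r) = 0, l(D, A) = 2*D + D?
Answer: -241/4 ≈ -60.250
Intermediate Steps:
l(D, A) = 3*D
X(f, S) = -1 + S*f
v(m) = -18 + 2*m (v(m) = -2 + (2 + 0)*(m - 8) = -2 + 2*(-8 + m) = -2 + (-16 + 2*m) = -18 + 2*m)
V(u) = -4*(-1 - 15*u)/u (V(u) = -4*(-1 + (3*(-5))*u)/u = -4*(-1 - 15*u)/u)
-V(v(17)) = -(60 + 4/(-18 + 2*17)) = -(60 + 4/(-18 + 34)) = -(60 + 4/16) = -(60 + 4*(1/16)) = -(60 + ¼) = -1*241/4 = -241/4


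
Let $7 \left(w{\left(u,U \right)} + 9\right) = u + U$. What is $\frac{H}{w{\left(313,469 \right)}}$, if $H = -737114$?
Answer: $- \frac{5159798}{719} \approx -7176.4$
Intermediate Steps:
$w{\left(u,U \right)} = -9 + \frac{U}{7} + \frac{u}{7}$ ($w{\left(u,U \right)} = -9 + \frac{u + U}{7} = -9 + \frac{U + u}{7} = -9 + \left(\frac{U}{7} + \frac{u}{7}\right) = -9 + \frac{U}{7} + \frac{u}{7}$)
$\frac{H}{w{\left(313,469 \right)}} = - \frac{737114}{-9 + \frac{1}{7} \cdot 469 + \frac{1}{7} \cdot 313} = - \frac{737114}{-9 + 67 + \frac{313}{7}} = - \frac{737114}{\frac{719}{7}} = \left(-737114\right) \frac{7}{719} = - \frac{5159798}{719}$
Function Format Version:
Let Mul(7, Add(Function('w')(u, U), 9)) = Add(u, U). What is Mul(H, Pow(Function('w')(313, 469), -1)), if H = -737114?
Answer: Rational(-5159798, 719) ≈ -7176.4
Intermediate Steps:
Function('w')(u, U) = Add(-9, Mul(Rational(1, 7), U), Mul(Rational(1, 7), u)) (Function('w')(u, U) = Add(-9, Mul(Rational(1, 7), Add(u, U))) = Add(-9, Mul(Rational(1, 7), Add(U, u))) = Add(-9, Add(Mul(Rational(1, 7), U), Mul(Rational(1, 7), u))) = Add(-9, Mul(Rational(1, 7), U), Mul(Rational(1, 7), u)))
Mul(H, Pow(Function('w')(313, 469), -1)) = Mul(-737114, Pow(Add(-9, Mul(Rational(1, 7), 469), Mul(Rational(1, 7), 313)), -1)) = Mul(-737114, Pow(Add(-9, 67, Rational(313, 7)), -1)) = Mul(-737114, Pow(Rational(719, 7), -1)) = Mul(-737114, Rational(7, 719)) = Rational(-5159798, 719)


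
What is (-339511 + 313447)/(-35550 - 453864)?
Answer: 4344/81569 ≈ 0.053255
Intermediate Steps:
(-339511 + 313447)/(-35550 - 453864) = -26064/(-489414) = -26064*(-1/489414) = 4344/81569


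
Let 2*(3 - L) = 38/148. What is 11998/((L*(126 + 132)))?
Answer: 887852/54825 ≈ 16.194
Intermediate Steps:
L = 425/148 (L = 3 - 19/148 = 425/148 ≈ 2.8716)
11998/((L*(126 + 132))) = 11998/((425*(126 + 132)/148)) = 11998/(((425/148)*258)) = 11998/(54825/74) = 11998*(74/54825) = 887852/54825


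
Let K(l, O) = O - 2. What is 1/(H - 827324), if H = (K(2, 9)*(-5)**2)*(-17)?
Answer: -1/830299 ≈ -1.2044e-6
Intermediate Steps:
K(l, O) = -2 + O
H = -2975 (H = ((-2 + 9)*(-5)**2)*(-17) = (7*25)*(-17) = 175*(-17) = -2975)
1/(H - 827324) = 1/(-2975 - 827324) = 1/(-830299) = -1/830299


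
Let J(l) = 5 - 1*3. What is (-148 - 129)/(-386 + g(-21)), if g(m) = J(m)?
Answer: 277/384 ≈ 0.72135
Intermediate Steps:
J(l) = 2 (J(l) = 5 - 3 = 2)
g(m) = 2
(-148 - 129)/(-386 + g(-21)) = (-148 - 129)/(-386 + 2) = -277/(-384) = -277*(-1/384) = 277/384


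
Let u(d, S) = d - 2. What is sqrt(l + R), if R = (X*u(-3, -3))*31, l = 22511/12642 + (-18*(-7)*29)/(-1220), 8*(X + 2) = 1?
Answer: sqrt(351244514393130)/1101660 ≈ 17.012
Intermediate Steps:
X = -15/8 (X = -2 + (1/8)*1 = -2 + 1/8 = -15/8 ≈ -1.8750)
u(d, S) = -2 + d
l = -2341306/1927905 (l = 22511*(1/12642) + (126*29)*(-1/1220) = 22511/12642 + 3654*(-1/1220) = 22511/12642 - 1827/610 = -2341306/1927905 ≈ -1.2144)
R = 2325/8 (R = -15*(-2 - 3)/8*31 = -15/8*(-5)*31 = (75/8)*31 = 2325/8 ≈ 290.63)
sqrt(l + R) = sqrt(-2341306/1927905 + 2325/8) = sqrt(4463648677/15423240) = sqrt(351244514393130)/1101660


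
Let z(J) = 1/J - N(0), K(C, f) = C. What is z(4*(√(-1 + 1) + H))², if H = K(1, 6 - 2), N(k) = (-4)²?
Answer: 3969/16 ≈ 248.06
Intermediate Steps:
N(k) = 16
H = 1
z(J) = -16 + 1/J (z(J) = 1/J - 1*16 = 1/J - 16 = -16 + 1/J)
z(4*(√(-1 + 1) + H))² = (-16 + 1/(4*(√(-1 + 1) + 1)))² = (-16 + 1/(4*(√0 + 1)))² = (-16 + 1/(4*(0 + 1)))² = (-16 + 1/(4*1))² = (-16 + 1/4)² = (-16 + ¼)² = (-63/4)² = 3969/16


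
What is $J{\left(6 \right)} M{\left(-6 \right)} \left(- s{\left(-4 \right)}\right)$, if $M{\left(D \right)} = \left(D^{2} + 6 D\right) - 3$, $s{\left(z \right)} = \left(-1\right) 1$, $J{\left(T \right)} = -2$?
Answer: $6$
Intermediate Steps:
$s{\left(z \right)} = -1$
$M{\left(D \right)} = -3 + D^{2} + 6 D$
$J{\left(6 \right)} M{\left(-6 \right)} \left(- s{\left(-4 \right)}\right) = - 2 \left(-3 + \left(-6\right)^{2} + 6 \left(-6\right)\right) \left(\left(-1\right) \left(-1\right)\right) = - 2 \left(-3 + 36 - 36\right) 1 = \left(-2\right) \left(-3\right) 1 = 6 \cdot 1 = 6$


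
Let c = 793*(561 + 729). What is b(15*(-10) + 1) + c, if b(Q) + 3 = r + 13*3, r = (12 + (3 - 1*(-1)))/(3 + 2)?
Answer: 5115046/5 ≈ 1.0230e+6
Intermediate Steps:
r = 16/5 (r = (12 + (3 + 1))/5 = (12 + 4)*(⅕) = 16*(⅕) = 16/5 ≈ 3.2000)
c = 1022970 (c = 793*1290 = 1022970)
b(Q) = 196/5 (b(Q) = -3 + (16/5 + 13*3) = -3 + (16/5 + 39) = -3 + 211/5 = 196/5)
b(15*(-10) + 1) + c = 196/5 + 1022970 = 5115046/5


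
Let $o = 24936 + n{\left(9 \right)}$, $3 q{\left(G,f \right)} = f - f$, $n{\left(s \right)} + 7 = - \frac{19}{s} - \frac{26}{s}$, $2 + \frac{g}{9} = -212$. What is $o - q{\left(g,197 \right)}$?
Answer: $24924$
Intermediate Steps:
$g = -1926$ ($g = -18 + 9 \left(-212\right) = -18 - 1908 = -1926$)
$n{\left(s \right)} = -7 - \frac{45}{s}$
$q{\left(G,f \right)} = 0$ ($q{\left(G,f \right)} = \frac{f - f}{3} = \frac{1}{3} \cdot 0 = 0$)
$o = 24924$ ($o = 24936 - \left(7 + \frac{45}{9}\right) = 24936 - 12 = 24924$)
$o - q{\left(g,197 \right)} = 24924 - 0 = 24924 + 0 = 24924$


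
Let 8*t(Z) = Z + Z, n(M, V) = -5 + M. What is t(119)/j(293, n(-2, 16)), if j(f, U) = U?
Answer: -17/4 ≈ -4.2500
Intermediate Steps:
t(Z) = Z/4 (t(Z) = (Z + Z)/8 = (2*Z)/8 = Z/4)
t(119)/j(293, n(-2, 16)) = ((1/4)*119)/(-5 - 2) = (119/4)/(-7) = (119/4)*(-1/7) = -17/4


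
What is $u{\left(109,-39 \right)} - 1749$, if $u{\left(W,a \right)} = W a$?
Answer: $-6000$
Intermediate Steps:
$u{\left(109,-39 \right)} - 1749 = 109 \left(-39\right) - 1749 = -4251 - 1749 = -6000$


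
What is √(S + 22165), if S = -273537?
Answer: 2*I*√62843 ≈ 501.37*I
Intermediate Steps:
√(S + 22165) = √(-273537 + 22165) = √(-251372) = 2*I*√62843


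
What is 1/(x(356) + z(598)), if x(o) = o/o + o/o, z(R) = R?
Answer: 1/600 ≈ 0.0016667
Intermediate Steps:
x(o) = 2 (x(o) = 1 + 1 = 2)
1/(x(356) + z(598)) = 1/(2 + 598) = 1/600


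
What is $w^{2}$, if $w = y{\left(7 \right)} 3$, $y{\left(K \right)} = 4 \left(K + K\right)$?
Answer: $28224$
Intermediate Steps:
$y{\left(K \right)} = 8 K$ ($y{\left(K \right)} = 4 \cdot 2 K = 8 K$)
$w = 168$ ($w = 8 \cdot 7 \cdot 3 = 56 \cdot 3 = 168$)
$w^{2} = 168^{2} = 28224$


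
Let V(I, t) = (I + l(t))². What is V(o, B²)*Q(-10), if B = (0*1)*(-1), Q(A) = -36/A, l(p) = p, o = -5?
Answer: 90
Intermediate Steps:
B = 0 (B = 0*(-1) = 0)
V(I, t) = (I + t)²
V(o, B²)*Q(-10) = (-5 + 0²)²*(-36/(-10)) = (-5 + 0)²*(-36*(-⅒)) = (-5)²*(18/5) = 25*(18/5) = 90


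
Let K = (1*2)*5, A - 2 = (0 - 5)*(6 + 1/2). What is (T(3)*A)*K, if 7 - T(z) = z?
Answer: -1220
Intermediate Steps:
T(z) = 7 - z
A = -61/2 (A = 2 + (0 - 5)*(6 + 1/2) = 2 - 5*(6 + ½) = 2 - 5*13/2 = 2 - 65/2 = -61/2 ≈ -30.500)
K = 10 (K = 2*5 = 10)
(T(3)*A)*K = ((7 - 1*3)*(-61/2))*10 = ((7 - 3)*(-61/2))*10 = (4*(-61/2))*10 = -122*10 = -1220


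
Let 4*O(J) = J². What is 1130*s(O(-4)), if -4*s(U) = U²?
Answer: -4520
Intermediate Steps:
O(J) = J²/4
s(U) = -U²/4
1130*s(O(-4)) = 1130*(-((¼)*(-4)²)²/4) = 1130*(-((¼)*16)²/4) = 1130*(-¼*4²) = 1130*(-¼*16) = 1130*(-4) = -4520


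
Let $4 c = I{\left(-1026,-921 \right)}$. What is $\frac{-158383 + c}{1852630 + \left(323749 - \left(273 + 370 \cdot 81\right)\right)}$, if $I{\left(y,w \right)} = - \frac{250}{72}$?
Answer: $- \frac{22807277}{309043584} \approx -0.073799$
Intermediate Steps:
$I{\left(y,w \right)} = - \frac{125}{36}$ ($I{\left(y,w \right)} = \left(-250\right) \frac{1}{72} = - \frac{125}{36}$)
$c = - \frac{125}{144}$ ($c = \frac{1}{4} \left(- \frac{125}{36}\right) = - \frac{125}{144} \approx -0.86806$)
$\frac{-158383 + c}{1852630 + \left(323749 - \left(273 + 370 \cdot 81\right)\right)} = \frac{-158383 - \frac{125}{144}}{1852630 + \left(323749 - \left(273 + 370 \cdot 81\right)\right)} = - \frac{22807277}{144 \left(1852630 + \left(323749 - \left(273 + 29970\right)\right)\right)} = - \frac{22807277}{144 \left(1852630 + \left(323749 - 30243\right)\right)} = - \frac{22807277}{144 \left(1852630 + 293506\right)} = - \frac{22807277}{144 \cdot 2146136} = \left(- \frac{22807277}{144}\right) \frac{1}{2146136} = - \frac{22807277}{309043584}$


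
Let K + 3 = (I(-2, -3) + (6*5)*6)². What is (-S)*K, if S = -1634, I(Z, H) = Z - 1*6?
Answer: 48335354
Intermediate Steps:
I(Z, H) = -6 + Z (I(Z, H) = Z - 6 = -6 + Z)
K = 29581 (K = -3 + ((-6 - 2) + (6*5)*6)² = -3 + (-8 + 30*6)² = -3 + (-8 + 180)² = -3 + 172² = -3 + 29584 = 29581)
(-S)*K = -1*(-1634)*29581 = 1634*29581 = 48335354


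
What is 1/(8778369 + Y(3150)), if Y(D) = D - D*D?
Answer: -1/1140981 ≈ -8.7644e-7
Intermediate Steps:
Y(D) = D - D**2
1/(8778369 + Y(3150)) = 1/(8778369 + 3150*(1 - 1*3150)) = 1/(8778369 + 3150*(1 - 3150)) = 1/(8778369 + 3150*(-3149)) = 1/(8778369 - 9919350) = 1/(-1140981) = -1/1140981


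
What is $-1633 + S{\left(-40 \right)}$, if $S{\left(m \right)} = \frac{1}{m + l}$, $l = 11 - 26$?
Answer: $- \frac{89816}{55} \approx -1633.0$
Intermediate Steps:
$l = -15$
$S{\left(m \right)} = \frac{1}{-15 + m}$ ($S{\left(m \right)} = \frac{1}{m - 15} = \frac{1}{-15 + m}$)
$-1633 + S{\left(-40 \right)} = -1633 + \frac{1}{-15 - 40} = -1633 + \frac{1}{-55} = -1633 - \frac{1}{55} = - \frac{89816}{55}$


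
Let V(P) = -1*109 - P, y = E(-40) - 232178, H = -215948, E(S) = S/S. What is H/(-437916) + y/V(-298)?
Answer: -8469434080/6897177 ≈ -1228.0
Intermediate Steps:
E(S) = 1
y = -232177 (y = 1 - 232178 = -232177)
V(P) = -109 - P
H/(-437916) + y/V(-298) = -215948/(-437916) - 232177/(-109 - 1*(-298)) = -215948*(-1/437916) - 232177/(-109 + 298) = 53987/109479 - 232177/189 = -8469434080/6897177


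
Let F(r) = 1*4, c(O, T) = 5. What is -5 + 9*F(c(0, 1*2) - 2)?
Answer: 31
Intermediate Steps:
F(r) = 4
-5 + 9*F(c(0, 1*2) - 2) = -5 + 9*4 = -5 + 36 = 31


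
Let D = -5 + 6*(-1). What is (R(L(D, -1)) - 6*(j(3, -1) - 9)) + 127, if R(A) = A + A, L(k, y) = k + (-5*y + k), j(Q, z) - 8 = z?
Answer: 105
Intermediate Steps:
j(Q, z) = 8 + z
D = -11 (D = -5 - 6 = -11)
L(k, y) = -5*y + 2*k (L(k, y) = k + (k - 5*y) = -5*y + 2*k)
R(A) = 2*A
(R(L(D, -1)) - 6*(j(3, -1) - 9)) + 127 = (2*(-5*(-1) + 2*(-11)) - 6*((8 - 1) - 9)) + 127 = (2*(5 - 22) - 6*(7 - 9)) + 127 = (2*(-17) - 6*(-2)) + 127 = (-34 + 12) + 127 = -22 + 127 = 105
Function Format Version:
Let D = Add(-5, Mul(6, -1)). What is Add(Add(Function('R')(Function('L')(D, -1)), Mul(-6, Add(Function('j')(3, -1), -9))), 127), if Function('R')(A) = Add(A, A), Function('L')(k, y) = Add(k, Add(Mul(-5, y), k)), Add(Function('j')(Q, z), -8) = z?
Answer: 105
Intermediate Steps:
Function('j')(Q, z) = Add(8, z)
D = -11 (D = Add(-5, -6) = -11)
Function('L')(k, y) = Add(Mul(-5, y), Mul(2, k)) (Function('L')(k, y) = Add(k, Add(k, Mul(-5, y))) = Add(Mul(-5, y), Mul(2, k)))
Function('R')(A) = Mul(2, A)
Add(Add(Function('R')(Function('L')(D, -1)), Mul(-6, Add(Function('j')(3, -1), -9))), 127) = Add(Add(Mul(2, Add(Mul(-5, -1), Mul(2, -11))), Mul(-6, Add(Add(8, -1), -9))), 127) = Add(Add(Mul(2, Add(5, -22)), Mul(-6, Add(7, -9))), 127) = Add(Add(Mul(2, -17), Mul(-6, -2)), 127) = Add(Add(-34, 12), 127) = Add(-22, 127) = 105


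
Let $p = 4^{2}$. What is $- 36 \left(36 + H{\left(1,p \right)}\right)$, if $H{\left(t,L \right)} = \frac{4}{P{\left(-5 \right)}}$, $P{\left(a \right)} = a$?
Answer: $- \frac{6336}{5} \approx -1267.2$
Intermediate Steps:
$p = 16$
$H{\left(t,L \right)} = - \frac{4}{5}$ ($H{\left(t,L \right)} = \frac{4}{-5} = 4 \left(- \frac{1}{5}\right) = - \frac{4}{5}$)
$- 36 \left(36 + H{\left(1,p \right)}\right) = - 36 \left(36 - \frac{4}{5}\right) = \left(-36\right) \frac{176}{5} = - \frac{6336}{5}$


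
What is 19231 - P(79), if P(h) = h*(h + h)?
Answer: 6749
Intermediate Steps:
P(h) = 2*h² (P(h) = h*(2*h) = 2*h²)
19231 - P(79) = 19231 - 2*79² = 19231 - 2*6241 = 19231 - 1*12482 = 19231 - 12482 = 6749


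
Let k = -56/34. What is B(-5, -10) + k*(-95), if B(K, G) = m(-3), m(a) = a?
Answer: 2609/17 ≈ 153.47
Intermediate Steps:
k = -28/17 (k = -56*1/34 = -28/17 ≈ -1.6471)
B(K, G) = -3
B(-5, -10) + k*(-95) = -3 - 28/17*(-95) = -3 + 2660/17 = 2609/17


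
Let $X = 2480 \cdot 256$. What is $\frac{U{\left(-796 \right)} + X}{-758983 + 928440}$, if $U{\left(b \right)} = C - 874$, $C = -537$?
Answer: $\frac{633469}{169457} \approx 3.7382$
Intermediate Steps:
$U{\left(b \right)} = -1411$ ($U{\left(b \right)} = -537 - 874 = -1411$)
$X = 634880$
$\frac{U{\left(-796 \right)} + X}{-758983 + 928440} = \frac{-1411 + 634880}{-758983 + 928440} = \frac{633469}{169457}$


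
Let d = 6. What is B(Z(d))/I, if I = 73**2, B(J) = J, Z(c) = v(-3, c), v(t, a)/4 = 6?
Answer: 24/5329 ≈ 0.0045037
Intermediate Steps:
v(t, a) = 24 (v(t, a) = 4*6 = 24)
Z(c) = 24
I = 5329
B(Z(d))/I = 24/5329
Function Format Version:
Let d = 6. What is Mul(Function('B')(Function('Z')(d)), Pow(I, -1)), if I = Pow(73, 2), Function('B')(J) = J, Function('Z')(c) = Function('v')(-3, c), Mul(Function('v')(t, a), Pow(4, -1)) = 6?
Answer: Rational(24, 5329) ≈ 0.0045037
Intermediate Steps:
Function('v')(t, a) = 24 (Function('v')(t, a) = Mul(4, 6) = 24)
Function('Z')(c) = 24
I = 5329
Mul(Function('B')(Function('Z')(d)), Pow(I, -1)) = Mul(24, Pow(5329, -1)) = Mul(24, Rational(1, 5329)) = Rational(24, 5329)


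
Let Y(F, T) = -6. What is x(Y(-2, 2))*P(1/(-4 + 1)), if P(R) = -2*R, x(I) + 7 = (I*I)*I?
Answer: -446/3 ≈ -148.67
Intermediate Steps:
x(I) = -7 + I³ (x(I) = -7 + (I*I)*I = -7 + I²*I = -7 + I³)
x(Y(-2, 2))*P(1/(-4 + 1)) = (-7 + (-6)³)*(-2/(-4 + 1)) = (-7 - 216)*(-2/(-3)) = -(-446)*(-1)/3 = -223*⅔ = -446/3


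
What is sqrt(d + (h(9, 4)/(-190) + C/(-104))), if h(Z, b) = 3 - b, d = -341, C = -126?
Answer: I*sqrt(2072983315)/2470 ≈ 18.433*I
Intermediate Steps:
sqrt(d + (h(9, 4)/(-190) + C/(-104))) = sqrt(-341 + ((3 - 1*4)/(-190) - 126/(-104))) = sqrt(-341 + ((3 - 4)*(-1/190) - 126*(-1/104))) = sqrt(-341 + (-1*(-1/190) + 63/52)) = sqrt(-341 + (1/190 + 63/52)) = sqrt(-341 + 6011/4940) = sqrt(-1678529/4940) = I*sqrt(2072983315)/2470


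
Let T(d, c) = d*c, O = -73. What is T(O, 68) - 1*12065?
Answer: -17029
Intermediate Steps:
T(d, c) = c*d
T(O, 68) - 1*12065 = 68*(-73) - 1*12065 = -4964 - 12065 = -17029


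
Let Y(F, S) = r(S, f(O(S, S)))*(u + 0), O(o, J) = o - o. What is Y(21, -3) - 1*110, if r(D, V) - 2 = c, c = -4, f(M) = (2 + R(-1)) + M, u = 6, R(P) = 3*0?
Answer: -122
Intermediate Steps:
R(P) = 0
O(o, J) = 0
f(M) = 2 + M (f(M) = (2 + 0) + M = 2 + M)
r(D, V) = -2 (r(D, V) = 2 - 4 = -2)
Y(F, S) = -12 (Y(F, S) = -2*(6 + 0) = -2*6 = -12)
Y(21, -3) - 1*110 = -12 - 1*110 = -12 - 110 = -122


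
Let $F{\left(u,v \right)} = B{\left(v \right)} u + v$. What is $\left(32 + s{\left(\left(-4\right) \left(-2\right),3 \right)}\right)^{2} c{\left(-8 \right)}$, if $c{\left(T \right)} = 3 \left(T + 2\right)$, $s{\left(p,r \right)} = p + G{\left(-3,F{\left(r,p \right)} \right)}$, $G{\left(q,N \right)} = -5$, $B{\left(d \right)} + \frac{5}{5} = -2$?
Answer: $-22050$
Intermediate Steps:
$B{\left(d \right)} = -3$ ($B{\left(d \right)} = -1 - 2 = -3$)
$F{\left(u,v \right)} = v - 3 u$ ($F{\left(u,v \right)} = - 3 u + v = v - 3 u$)
$s{\left(p,r \right)} = -5 + p$ ($s{\left(p,r \right)} = p - 5 = -5 + p$)
$c{\left(T \right)} = 6 + 3 T$ ($c{\left(T \right)} = 3 \left(2 + T\right) = 6 + 3 T$)
$\left(32 + s{\left(\left(-4\right) \left(-2\right),3 \right)}\right)^{2} c{\left(-8 \right)} = \left(32 - -3\right)^{2} \left(6 + 3 \left(-8\right)\right) = \left(32 + \left(-5 + 8\right)\right)^{2} \left(6 - 24\right) = \left(32 + 3\right)^{2} \left(-18\right) = 35^{2} \left(-18\right) = 1225 \left(-18\right) = -22050$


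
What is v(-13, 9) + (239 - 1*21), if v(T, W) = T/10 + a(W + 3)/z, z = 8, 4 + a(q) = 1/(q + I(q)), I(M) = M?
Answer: 207557/960 ≈ 216.21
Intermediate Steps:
a(q) = -4 + 1/(2*q) (a(q) = -4 + 1/(q + q) = -4 + 1/(2*q))
v(T, W) = -1/2 + T/10 + 1/(16*(3 + W)) (v(T, W) = T/10 + (-4 + 1/(2*(W + 3)))/8 = T*(1/10) + (-4 + 1/(2*(3 + W)))*(1/8) = T/10 + (-1/2 + 1/(16*(3 + W))) = -1/2 + T/10 + 1/(16*(3 + W)))
v(-13, 9) + (239 - 1*21) = (-115 - 40*9 + 8*(-13)*(3 + 9))/(80*(3 + 9)) + (239 - 1*21) = (1/80)*(-115 - 360 + 8*(-13)*12)/12 + (239 - 21) = (1/80)*(1/12)*(-115 - 360 - 1248) + 218 = (1/80)*(1/12)*(-1723) + 218 = -1723/960 + 218 = 207557/960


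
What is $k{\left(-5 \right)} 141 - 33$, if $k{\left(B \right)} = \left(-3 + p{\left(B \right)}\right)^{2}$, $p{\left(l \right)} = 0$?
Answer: $1236$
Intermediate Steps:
$k{\left(B \right)} = 9$ ($k{\left(B \right)} = \left(-3 + 0\right)^{2} = \left(-3\right)^{2} = 9$)
$k{\left(-5 \right)} 141 - 33 = 9 \cdot 141 - 33 = 1269 - 33 = 1236$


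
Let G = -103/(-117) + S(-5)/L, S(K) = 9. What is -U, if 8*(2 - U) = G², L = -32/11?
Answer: -155606207/112140288 ≈ -1.3876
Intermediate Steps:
L = -32/11 (L = -32*1/11 = -32/11 ≈ -2.9091)
G = -8287/3744 (G = -103/(-117) + 9/(-32/11) = -103*(-1/117) + 9*(-11/32) = 103/117 - 99/32 = -8287/3744 ≈ -2.2134)
U = 155606207/112140288 (U = 2 - (-8287/3744)²/8 = 2 - ⅛*68674369/14017536 = 2 - 68674369/112140288 = 155606207/112140288 ≈ 1.3876)
-U = -1*155606207/112140288 = -155606207/112140288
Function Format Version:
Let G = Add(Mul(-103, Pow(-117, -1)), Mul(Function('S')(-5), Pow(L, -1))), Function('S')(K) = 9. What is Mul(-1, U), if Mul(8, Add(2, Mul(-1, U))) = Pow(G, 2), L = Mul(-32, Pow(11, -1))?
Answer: Rational(-155606207, 112140288) ≈ -1.3876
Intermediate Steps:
L = Rational(-32, 11) (L = Mul(-32, Rational(1, 11)) = Rational(-32, 11) ≈ -2.9091)
G = Rational(-8287, 3744) (G = Add(Mul(-103, Pow(-117, -1)), Mul(9, Pow(Rational(-32, 11), -1))) = Add(Mul(-103, Rational(-1, 117)), Mul(9, Rational(-11, 32))) = Add(Rational(103, 117), Rational(-99, 32)) = Rational(-8287, 3744) ≈ -2.2134)
U = Rational(155606207, 112140288) (U = Add(2, Mul(Rational(-1, 8), Pow(Rational(-8287, 3744), 2))) = Add(2, Mul(Rational(-1, 8), Rational(68674369, 14017536))) = Add(2, Rational(-68674369, 112140288)) = Rational(155606207, 112140288) ≈ 1.3876)
Mul(-1, U) = Mul(-1, Rational(155606207, 112140288)) = Rational(-155606207, 112140288)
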